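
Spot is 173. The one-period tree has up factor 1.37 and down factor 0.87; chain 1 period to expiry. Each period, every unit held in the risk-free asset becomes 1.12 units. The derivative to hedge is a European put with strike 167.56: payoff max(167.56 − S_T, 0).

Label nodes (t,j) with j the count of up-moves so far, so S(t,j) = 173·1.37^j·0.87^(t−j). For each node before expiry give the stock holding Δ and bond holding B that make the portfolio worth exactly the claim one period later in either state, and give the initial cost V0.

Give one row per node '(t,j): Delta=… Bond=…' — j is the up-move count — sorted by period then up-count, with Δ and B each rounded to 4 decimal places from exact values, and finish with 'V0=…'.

Risk-neutral probability p* = (R−d)/(u−d) = (1.12−0.87)/(1.37−0.87) = 0.5000.
Terminal payoffs: V(1,0)=17.0500, V(1,1)=0.0000
  t=0,j=0: stock 173.0000 → up 237.0100 (V=0.0000), down 150.5100 (V=17.0500). Price 7.6116; hedge Δ=-0.1971, bond B=41.7116.
Self-financing check: at every node Δ·S+B equals the discounted successor values.

(0,0): Delta=-0.1971 Bond=41.7116
V0=7.6116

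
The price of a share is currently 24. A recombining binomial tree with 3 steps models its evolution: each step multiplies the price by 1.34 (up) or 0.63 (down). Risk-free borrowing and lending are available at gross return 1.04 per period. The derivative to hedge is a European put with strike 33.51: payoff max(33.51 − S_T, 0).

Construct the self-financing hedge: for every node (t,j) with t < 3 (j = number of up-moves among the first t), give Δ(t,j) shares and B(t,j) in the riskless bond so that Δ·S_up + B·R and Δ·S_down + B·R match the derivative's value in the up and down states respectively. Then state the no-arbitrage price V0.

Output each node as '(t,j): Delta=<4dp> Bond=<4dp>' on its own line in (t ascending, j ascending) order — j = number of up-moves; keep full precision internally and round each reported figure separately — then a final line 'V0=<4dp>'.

(0,0): Delta=-0.5615 Bond=23.4149
(1,0): Delta=-1.0000 Bond=30.9819
(1,1): Delta=-0.4106 Bond=19.5001
(2,0): Delta=-1.0000 Bond=32.2212
(2,1): Delta=-1.0000 Bond=32.2212
(2,2): Delta=-0.2079 Bond=11.5427
V0=9.9393

Under the risk-neutral measure, an up-move has probability p* = (R−d)/(u−d) = 0.5775 and values discount at R = 1.04.
Payoff layer (t=3): V(3,0)=27.5089, V(3,1)=20.7457, V(3,2)=6.3605, V(3,3)=0.0000
(2,0): S=9.5256. Δ = (V_up−V_dn)/(S_up−S_dn) = (20.7457−27.5089)/(12.7643−6.0011) = -1.0000. V = [p*·20.7457 + (1−p*)·27.5089]/1.04 = 22.6956. B = V − Δ·S = 32.2212.
(2,1): S=20.2608. Δ = (V_up−V_dn)/(S_up−S_dn) = (6.3605−20.7457)/(27.1495−12.7643) = -1.0000. V = [p*·6.3605 + (1−p*)·20.7457]/1.04 = 11.9604. B = V − Δ·S = 32.2212.
(2,2): S=43.0944. Δ = (V_up−V_dn)/(S_up−S_dn) = (0.0000−6.3605)/(57.7465−27.1495) = -0.2079. V = [p*·0.0000 + (1−p*)·6.3605]/1.04 = 2.5842. B = V − Δ·S = 11.5427.
(1,0): S=15.1200. Δ = (V_up−V_dn)/(S_up−S_dn) = (11.9604−22.6956)/(20.2608−9.5256) = -1.0000. V = [p*·11.9604 + (1−p*)·22.6956]/1.04 = 15.8619. B = V − Δ·S = 30.9819.
(1,1): S=32.1600. Δ = (V_up−V_dn)/(S_up−S_dn) = (2.5842−11.9604)/(43.0944−20.2608) = -0.4106. V = [p*·2.5842 + (1−p*)·11.9604]/1.04 = 6.2942. B = V − Δ·S = 19.5001.
(0,0): S=24.0000. Δ = (V_up−V_dn)/(S_up−S_dn) = (6.2942−15.8619)/(32.1600−15.1200) = -0.5615. V = [p*·6.2942 + (1−p*)·15.8619]/1.04 = 9.9393. B = V − Δ·S = 23.4149.
Self-financing check: at every node Δ·S+B equals the discounted successor values.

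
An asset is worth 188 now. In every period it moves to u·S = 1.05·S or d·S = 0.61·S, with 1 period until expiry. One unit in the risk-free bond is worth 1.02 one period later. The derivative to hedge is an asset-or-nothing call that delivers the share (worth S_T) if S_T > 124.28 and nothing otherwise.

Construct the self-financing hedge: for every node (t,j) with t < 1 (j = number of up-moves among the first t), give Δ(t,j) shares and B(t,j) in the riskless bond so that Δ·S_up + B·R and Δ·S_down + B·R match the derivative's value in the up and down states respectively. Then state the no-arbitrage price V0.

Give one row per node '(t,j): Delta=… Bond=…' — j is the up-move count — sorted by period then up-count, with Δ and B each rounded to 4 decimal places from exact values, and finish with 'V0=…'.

The replicating-portfolio and risk-neutral prices coincide; use p* = (1.02−0.61)/(1.05−0.61) = 0.9318 for the latter.
At expiry t=1: V(1,0)=0.0000, V(1,1)=197.4000
Node (0,0) S=188.0000: V=(p*·197.4000+(1−p*)·0.0000)/1.02=180.3342; Δ=(197.4000−0.0000)/(197.4000−114.6800)=2.3864; B=V−Δ·S=-268.3021
Self-financing check: at every node Δ·S+B equals the discounted successor values.

(0,0): Delta=2.3864 Bond=-268.3021
V0=180.3342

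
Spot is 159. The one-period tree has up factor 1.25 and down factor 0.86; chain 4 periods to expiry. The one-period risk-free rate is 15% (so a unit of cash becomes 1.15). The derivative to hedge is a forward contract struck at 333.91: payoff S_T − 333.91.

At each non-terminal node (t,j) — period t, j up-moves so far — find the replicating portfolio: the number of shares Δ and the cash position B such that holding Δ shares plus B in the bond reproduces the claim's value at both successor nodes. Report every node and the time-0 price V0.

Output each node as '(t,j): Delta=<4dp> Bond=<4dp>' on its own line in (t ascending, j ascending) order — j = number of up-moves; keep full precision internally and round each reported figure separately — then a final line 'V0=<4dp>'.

(0,0): Delta=1.0000 Bond=-190.9141
(1,0): Delta=1.0000 Bond=-219.5512
(1,1): Delta=1.0000 Bond=-219.5512
(2,0): Delta=1.0000 Bond=-252.4839
(2,1): Delta=1.0000 Bond=-252.4839
(2,2): Delta=1.0000 Bond=-252.4839
(3,0): Delta=1.0000 Bond=-290.3565
(3,1): Delta=1.0000 Bond=-290.3565
(3,2): Delta=1.0000 Bond=-290.3565
(3,3): Delta=1.0000 Bond=-290.3565
V0=-31.9141

The replicating-portfolio and risk-neutral prices coincide; use p* = (1.15−0.86)/(1.25−0.86) = 0.7436 for the latter.
Terminal payoffs: V(4,0)=-246.9357, V(4,1)=-207.4939, V(4,2)=-150.1656, V(4,3)=-66.8397, V(4,4)=54.2736
(3,0): S=101.1329. Δ = (V_up−V_dn)/(S_up−S_dn) = (-207.4939−-246.9357)/(126.4161−86.9743) = 1.0000. V = [p*·-207.4939 + (1−p*)·-246.9357]/1.15 = -189.2236. B = V − Δ·S = -290.3565.
(3,1): S=146.9955. Δ = (V_up−V_dn)/(S_up−S_dn) = (-150.1656−-207.4939)/(183.7444−126.4161) = 1.0000. V = [p*·-150.1656 + (1−p*)·-207.4939]/1.15 = -143.3610. B = V − Δ·S = -290.3565.
(3,2): S=213.6562. Δ = (V_up−V_dn)/(S_up−S_dn) = (-66.8397−-150.1656)/(267.0703−183.7444) = 1.0000. V = [p*·-66.8397 + (1−p*)·-150.1656]/1.15 = -76.7003. B = V − Δ·S = -290.3565.
(3,3): S=310.5469. Δ = (V_up−V_dn)/(S_up−S_dn) = (54.2736−-66.8397)/(388.1836−267.0703) = 1.0000. V = [p*·54.2736 + (1−p*)·-66.8397]/1.15 = 20.1904. B = V − Δ·S = -290.3565.
(2,0): S=117.5964. Δ = (V_up−V_dn)/(S_up−S_dn) = (-143.3610−-189.2236)/(146.9955−101.1329) = 1.0000. V = [p*·-143.3610 + (1−p*)·-189.2236]/1.15 = -134.8875. B = V − Δ·S = -252.4839.
(2,1): S=170.9250. Δ = (V_up−V_dn)/(S_up−S_dn) = (-76.7003−-143.3610)/(213.6562−146.9955) = 1.0000. V = [p*·-76.7003 + (1−p*)·-143.3610]/1.15 = -81.5589. B = V − Δ·S = -252.4839.
(2,2): S=248.4375. Δ = (V_up−V_dn)/(S_up−S_dn) = (20.1904−-76.7003)/(310.5469−213.6562) = 1.0000. V = [p*·20.1904 + (1−p*)·-76.7003]/1.15 = -4.0464. B = V − Δ·S = -252.4839.
(1,0): S=136.7400. Δ = (V_up−V_dn)/(S_up−S_dn) = (-81.5589−-134.8875)/(170.9250−117.5964) = 1.0000. V = [p*·-81.5589 + (1−p*)·-134.8875]/1.15 = -82.8112. B = V − Δ·S = -219.5512.
(1,1): S=198.7500. Δ = (V_up−V_dn)/(S_up−S_dn) = (-4.0464−-81.5589)/(248.4375−170.9250) = 1.0000. V = [p*·-4.0464 + (1−p*)·-81.5589]/1.15 = -20.8012. B = V − Δ·S = -219.5512.
(0,0): S=159.0000. Δ = (V_up−V_dn)/(S_up−S_dn) = (-20.8012−-82.8112)/(198.7500−136.7400) = 1.0000. V = [p*·-20.8012 + (1−p*)·-82.8112]/1.15 = -31.9141. B = V − Δ·S = -190.9141.
The time-0 hedge costs -31.9141, which is the no-arbitrage price.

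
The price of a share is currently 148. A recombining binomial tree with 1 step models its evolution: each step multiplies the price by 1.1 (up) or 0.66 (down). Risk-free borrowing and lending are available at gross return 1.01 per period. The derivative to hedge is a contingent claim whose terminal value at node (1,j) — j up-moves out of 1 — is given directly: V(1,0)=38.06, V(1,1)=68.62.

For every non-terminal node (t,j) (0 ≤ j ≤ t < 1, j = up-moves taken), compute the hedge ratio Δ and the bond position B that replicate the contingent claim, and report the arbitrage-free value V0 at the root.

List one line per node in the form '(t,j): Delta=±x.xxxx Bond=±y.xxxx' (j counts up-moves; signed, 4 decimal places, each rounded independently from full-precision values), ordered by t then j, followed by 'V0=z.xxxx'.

Since d<R<u, set p* = (R−d)/(u−d) = 0.7955; price each node as the discounted p*-expectation of its children.
Terminal values V(1,·): V(1,0)=38.0600, V(1,1)=68.6200
  t=0,j=0: stock 148.0000 → up 162.8000 (V=68.6200), down 97.6800 (V=38.0600). Price 61.7516; hedge Δ=0.4693, bond B=-7.7030.
Each (Δ,B) replicates both successor values, so the strategy is self-financing and V0 is arbitrage-free.

(0,0): Delta=0.4693 Bond=-7.7030
V0=61.7516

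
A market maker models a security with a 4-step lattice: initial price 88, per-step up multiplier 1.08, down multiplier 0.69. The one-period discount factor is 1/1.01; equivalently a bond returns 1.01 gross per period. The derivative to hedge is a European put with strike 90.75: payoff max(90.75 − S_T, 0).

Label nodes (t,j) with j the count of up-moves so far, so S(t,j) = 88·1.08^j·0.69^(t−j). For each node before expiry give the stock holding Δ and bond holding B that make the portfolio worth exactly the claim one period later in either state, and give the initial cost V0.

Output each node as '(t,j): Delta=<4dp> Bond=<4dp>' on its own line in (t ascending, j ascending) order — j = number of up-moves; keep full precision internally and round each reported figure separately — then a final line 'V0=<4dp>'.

(0,0): Delta=-0.5474 Bond=59.9977
(1,0): Delta=-1.0000 Bond=88.0811
(1,1): Delta=-0.4841 Bond=54.5857
(2,0): Delta=-1.0000 Bond=88.9619
(2,1): Delta=-1.0000 Bond=88.9619
(2,2): Delta=-0.4120 Bond=47.7311
(3,0): Delta=-1.0000 Bond=89.8515
(3,1): Delta=-1.0000 Bond=89.8515
(3,2): Delta=-1.0000 Bond=89.8515
(3,3): Delta=-0.3298 Bond=39.0990
V0=11.8287

Risk-neutral probability p* = (R−d)/(u−d) = (1.01−0.69)/(1.08−0.69) = 0.8205.
At expiry t=4: V(4,0)=70.8029, V(4,1)=59.5285, V(4,2)=41.8816, V(4,3)=14.2603, V(4,4)=0.0000
  t=3,j=0: stock 28.9088 → up 31.2215 (V=59.5285), down 19.9471 (V=70.8029). Price 60.9427; hedge Δ=-1.0000, bond B=89.8515.
  t=3,j=1: stock 45.2485 → up 48.8684 (V=41.8816), down 31.2215 (V=59.5285). Price 44.6029; hedge Δ=-1.0000, bond B=89.8515.
  t=3,j=2: stock 70.8238 → up 76.4897 (V=14.2603), down 48.8684 (V=41.8816). Price 19.0277; hedge Δ=-1.0000, bond B=89.8515.
  t=3,j=3: stock 110.8547 → up 119.7230 (V=0.0000), down 76.4897 (V=14.2603). Price 2.5342; hedge Δ=-0.3298, bond B=39.0990.
  t=2,j=0: stock 41.8968 → up 45.2485 (V=44.6029), down 28.9088 (V=60.9427). Price 47.0651; hedge Δ=-1.0000, bond B=88.9619.
  t=2,j=1: stock 65.5776 → up 70.8238 (V=19.0277), down 45.2485 (V=44.6029). Price 23.3843; hedge Δ=-1.0000, bond B=88.9619.
  t=2,j=2: stock 102.6432 → up 110.8547 (V=2.5342), down 70.8238 (V=19.0277). Price 5.4402; hedge Δ=-0.4120, bond B=47.7311.
  t=1,j=0: stock 60.7200 → up 65.5776 (V=23.3843), down 41.8968 (V=47.0651). Price 27.3611; hedge Δ=-1.0000, bond B=88.0811.
  t=1,j=1: stock 95.0400 → up 102.6432 (V=5.4402), down 65.5776 (V=23.3843). Price 8.5751; hedge Δ=-0.4841, bond B=54.5857.
  t=0,j=0: stock 88.0000 → up 95.0400 (V=8.5751), down 60.7200 (V=27.3611). Price 11.8287; hedge Δ=-0.5474, bond B=59.9977.
Check: Δ(0,0)·S0 + B(0,0) = 11.8287 = V0.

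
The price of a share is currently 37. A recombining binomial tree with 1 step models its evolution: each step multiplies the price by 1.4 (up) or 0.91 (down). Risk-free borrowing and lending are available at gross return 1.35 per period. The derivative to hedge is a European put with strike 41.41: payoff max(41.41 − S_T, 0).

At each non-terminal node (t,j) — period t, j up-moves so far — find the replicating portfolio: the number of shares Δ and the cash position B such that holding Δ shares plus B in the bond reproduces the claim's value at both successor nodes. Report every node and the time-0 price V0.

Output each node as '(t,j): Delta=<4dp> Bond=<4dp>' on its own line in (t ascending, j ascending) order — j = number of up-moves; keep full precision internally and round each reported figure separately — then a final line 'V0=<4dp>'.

No-arbitrage ⇒ martingale measure with p* = (R−d)/(u−d) = 0.8980.
Terminal values V(1,·): V(1,0)=7.7400, V(1,1)=0.0000
(0,0): S=37.0000. Δ = (V_up−V_dn)/(S_up−S_dn) = (0.0000−7.7400)/(51.8000−33.6700) = -0.4269. V = [p*·0.0000 + (1−p*)·7.7400]/1.35 = 0.5850. B = V − Δ·S = 16.3810.
Root portfolio cost Δ·37+B reproduces V0=0.5850.

(0,0): Delta=-0.4269 Bond=16.3810
V0=0.5850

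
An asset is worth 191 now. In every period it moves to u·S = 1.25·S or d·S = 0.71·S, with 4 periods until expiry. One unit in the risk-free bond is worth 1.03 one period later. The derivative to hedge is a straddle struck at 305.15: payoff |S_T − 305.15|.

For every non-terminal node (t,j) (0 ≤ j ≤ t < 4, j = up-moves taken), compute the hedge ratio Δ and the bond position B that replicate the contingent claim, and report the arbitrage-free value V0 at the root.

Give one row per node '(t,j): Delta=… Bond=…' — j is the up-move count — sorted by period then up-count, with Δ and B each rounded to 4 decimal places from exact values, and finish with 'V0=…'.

(0,0): Delta=-0.4049 Bond=192.7666
(1,0): Delta=-1.0000 Bond=279.2555
(1,1): Delta=-0.1725 Bond=143.0643
(2,0): Delta=-1.0000 Bond=287.6331
(2,1): Delta=-1.0000 Bond=287.6331
(2,2): Delta=0.1507 Bond=50.9159
(3,0): Delta=-1.0000 Bond=296.2621
(3,1): Delta=-1.0000 Bond=296.2621
(3,2): Delta=-1.0000 Bond=296.2621
(3,3): Delta=0.6000 Bond=-115.1820
V0=115.4368

Risk-neutral probability p* = (R−d)/(u−d) = (1.03−0.71)/(1.25−0.71) = 0.5926.
At expiry t=4: V(4,0)=256.6137, V(4,1)=219.6987, V(4,2)=154.7077, V(4,3)=40.2867, V(4,4)=161.1586
Node (3,0) S=68.3610: V=(p*·219.6987+(1−p*)·256.6137)/1.03=227.9011; Δ=(219.6987−256.6137)/(85.4513−48.5363)=-1.0000; B=V−Δ·S=296.2621
Node (3,1) S=120.3539: V=(p*·154.7077+(1−p*)·219.6987)/1.03=175.9083; Δ=(154.7077−219.6987)/(150.4423−85.4513)=-1.0000; B=V−Δ·S=296.2621
Node (3,2) S=211.8906: V=(p*·40.2867+(1−p*)·154.7077)/1.03=84.3715; Δ=(40.2867−154.7077)/(264.8633−150.4423)=-1.0000; B=V−Δ·S=296.2621
Node (3,3) S=373.0469: V=(p*·161.1586+(1−p*)·40.2867)/1.03=108.6549; Δ=(161.1586−40.2867)/(466.3086−264.8633)=0.6000; B=V−Δ·S=-115.1820
Node (2,0) S=96.2831: V=(p*·175.9083+(1−p*)·227.9011)/1.03=191.3500; Δ=(175.9083−227.9011)/(120.3539−68.3610)=-1.0000; B=V−Δ·S=287.6331
Node (2,1) S=169.5125: V=(p*·84.3715+(1−p*)·175.9083)/1.03=118.1206; Δ=(84.3715−175.9083)/(211.8906−120.3539)=-1.0000; B=V−Δ·S=287.6331
Node (2,2) S=298.4375: V=(p*·108.6549+(1−p*)·84.3715)/1.03=95.8851; Δ=(108.6549−84.3715)/(373.0469−211.8906)=0.1507; B=V−Δ·S=50.9159
Node (1,0) S=135.6100: V=(p*·118.1206+(1−p*)·191.3500)/1.03=143.6455; Δ=(118.1206−191.3500)/(169.5125−96.2831)=-1.0000; B=V−Δ·S=279.2555
Node (1,1) S=238.7500: V=(p*·95.8851+(1−p*)·118.1206)/1.03=101.8874; Δ=(95.8851−118.1206)/(298.4375−169.5125)=-0.1725; B=V−Δ·S=143.0643
Node (0,0) S=191.0000: V=(p*·101.8874+(1−p*)·143.6455)/1.03=115.4368; Δ=(101.8874−143.6455)/(238.7500−135.6100)=-0.4049; B=V−Δ·S=192.7666
Each (Δ,B) replicates both successor values, so the strategy is self-financing and V0 is arbitrage-free.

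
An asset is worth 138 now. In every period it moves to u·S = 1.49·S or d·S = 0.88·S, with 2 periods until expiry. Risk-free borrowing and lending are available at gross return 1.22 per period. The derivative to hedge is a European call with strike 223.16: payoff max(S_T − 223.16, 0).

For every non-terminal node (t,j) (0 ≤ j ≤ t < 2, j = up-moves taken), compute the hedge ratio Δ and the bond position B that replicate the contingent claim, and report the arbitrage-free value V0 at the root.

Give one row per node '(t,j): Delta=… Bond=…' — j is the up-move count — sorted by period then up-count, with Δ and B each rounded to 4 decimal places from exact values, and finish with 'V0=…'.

Since d<R<u, set p* = (R−d)/(u−d) = 0.5574; price each node as the discounted p*-expectation of its children.
At expiry t=2: V(2,0)=0.0000, V(2,1)=0.0000, V(2,2)=83.2138
  t=1,j=0: stock 121.4400 → up 180.9456 (V=0.0000), down 106.8672 (V=0.0000). Price 0.0000; hedge Δ=0.0000, bond B=0.0000.
  t=1,j=1: stock 205.6200 → up 306.3738 (V=83.2138), down 180.9456 (V=0.0000). Price 38.0176; hedge Δ=0.6634, bond B=-98.3985.
  t=0,j=0: stock 138.0000 → up 205.6200 (V=38.0176), down 121.4400 (V=0.0000). Price 17.3690; hedge Δ=0.4516, bond B=-44.9550.
Root portfolio cost Δ·138+B reproduces V0=17.3690.

(0,0): Delta=0.4516 Bond=-44.9550
(1,0): Delta=0.0000 Bond=0.0000
(1,1): Delta=0.6634 Bond=-98.3985
V0=17.3690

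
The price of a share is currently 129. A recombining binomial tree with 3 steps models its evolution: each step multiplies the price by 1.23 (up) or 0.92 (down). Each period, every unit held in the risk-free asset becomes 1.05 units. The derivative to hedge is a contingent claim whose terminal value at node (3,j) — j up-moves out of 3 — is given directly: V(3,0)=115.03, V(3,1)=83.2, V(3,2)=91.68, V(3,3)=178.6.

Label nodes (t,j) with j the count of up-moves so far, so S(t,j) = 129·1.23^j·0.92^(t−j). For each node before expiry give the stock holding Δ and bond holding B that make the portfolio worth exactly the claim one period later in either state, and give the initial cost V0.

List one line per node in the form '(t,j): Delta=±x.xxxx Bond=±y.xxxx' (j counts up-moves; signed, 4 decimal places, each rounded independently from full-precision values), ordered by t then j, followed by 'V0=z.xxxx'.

The replicating-portfolio and risk-neutral prices coincide; use p* = (1.05−0.92)/(1.23−0.92) = 0.4194 for the latter.
Terminal values V(3,·): V(3,0)=115.0300, V(3,1)=83.2000, V(3,2)=91.6800, V(3,3)=178.6000
Node (2,0) S=109.1856: V=(p*·83.2000+(1−p*)·115.0300)/1.05=96.8399; Δ=(83.2000−115.0300)/(134.2983−100.4508)=-0.9404; B=V−Δ·S=199.5174
Node (2,1) S=145.9764: V=(p*·91.6800+(1−p*)·83.2000)/1.05=82.6249; Δ=(91.6800−83.2000)/(179.5510−134.2983)=0.1874; B=V−Δ·S=55.2700
Node (2,2) S=195.1641: V=(p*·178.6000+(1−p*)·91.6800)/1.05=122.0289; Δ=(178.6000−91.6800)/(240.0518−179.5510)=1.4367; B=V−Δ·S=-158.3582
Node (1,0) S=118.6800: V=(p*·82.6249+(1−p*)·96.8399)/1.05=86.5512; Δ=(82.6249−96.8399)/(145.9764−109.1856)=-0.3864; B=V−Δ·S=132.4062
Node (1,1) S=158.6700: V=(p*·122.0289+(1−p*)·82.6249)/1.05=94.4278; Δ=(122.0289−82.6249)/(195.1641−145.9764)=0.8011; B=V−Δ·S=-32.6819
Node (0,0) S=129.0000: V=(p*·94.4278+(1−p*)·86.5512)/1.05=85.5755; Δ=(94.4278−86.5512)/(158.6700−118.6800)=0.1970; B=V−Δ·S=60.1674
Root portfolio cost Δ·129+B reproduces V0=85.5755.

(0,0): Delta=0.1970 Bond=60.1674
(1,0): Delta=-0.3864 Bond=132.4062
(1,1): Delta=0.8011 Bond=-32.6819
(2,0): Delta=-0.9404 Bond=199.5174
(2,1): Delta=0.1874 Bond=55.2700
(2,2): Delta=1.4367 Bond=-158.3582
V0=85.5755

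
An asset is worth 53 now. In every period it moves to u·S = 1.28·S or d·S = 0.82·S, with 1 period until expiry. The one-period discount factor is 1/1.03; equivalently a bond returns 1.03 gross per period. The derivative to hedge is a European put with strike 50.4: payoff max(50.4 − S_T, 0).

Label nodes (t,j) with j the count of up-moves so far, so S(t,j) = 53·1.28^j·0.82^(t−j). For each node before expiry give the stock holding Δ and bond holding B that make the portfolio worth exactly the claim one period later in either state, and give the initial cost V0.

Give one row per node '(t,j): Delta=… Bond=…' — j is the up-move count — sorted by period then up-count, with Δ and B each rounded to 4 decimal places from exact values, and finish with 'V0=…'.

Since d<R<u, set p* = (R−d)/(u−d) = 0.4565; price each node as the discounted p*-expectation of its children.
Terminal payoffs: V(1,0)=6.9400, V(1,1)=0.0000
  t=0,j=0: stock 53.0000 → up 67.8400 (V=0.0000), down 43.4600 (V=6.9400). Price 3.6619; hedge Δ=-0.2847, bond B=18.7488.
Self-financing check: at every node Δ·S+B equals the discounted successor values.

(0,0): Delta=-0.2847 Bond=18.7488
V0=3.6619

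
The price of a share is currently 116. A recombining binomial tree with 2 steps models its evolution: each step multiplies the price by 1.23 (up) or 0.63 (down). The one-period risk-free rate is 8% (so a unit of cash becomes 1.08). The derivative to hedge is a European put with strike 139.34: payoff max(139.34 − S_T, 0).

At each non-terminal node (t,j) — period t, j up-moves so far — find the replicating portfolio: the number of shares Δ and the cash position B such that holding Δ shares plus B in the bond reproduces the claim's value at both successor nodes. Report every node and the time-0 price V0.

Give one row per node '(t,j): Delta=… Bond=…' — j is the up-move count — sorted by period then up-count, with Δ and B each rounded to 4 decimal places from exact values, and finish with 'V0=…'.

(0,0): Delta=-0.6392 Bond=95.0504
(1,0): Delta=-1.0000 Bond=129.0185
(1,1): Delta=-0.5777 Bond=93.8665
V0=20.8981

The replicating-portfolio and risk-neutral prices coincide; use p* = (1.08−0.63)/(1.23−0.63) = 0.7500 for the latter.
Terminal payoffs: V(2,0)=93.2996, V(2,1)=49.4516, V(2,2)=0.0000
(1,0): S=73.0800. Δ = (V_up−V_dn)/(S_up−S_dn) = (49.4516−93.2996)/(89.8884−46.0404) = -1.0000. V = [p*·49.4516 + (1−p*)·93.2996]/1.08 = 55.9385. B = V − Δ·S = 129.0185.
(1,1): S=142.6800. Δ = (V_up−V_dn)/(S_up−S_dn) = (0.0000−49.4516)/(175.4964−89.8884) = -0.5777. V = [p*·0.0000 + (1−p*)·49.4516]/1.08 = 11.4471. B = V − Δ·S = 93.8665.
(0,0): S=116.0000. Δ = (V_up−V_dn)/(S_up−S_dn) = (11.4471−55.9385)/(142.6800−73.0800) = -0.6392. V = [p*·11.4471 + (1−p*)·55.9385]/1.08 = 20.8981. B = V − Δ·S = 95.0504.
Each (Δ,B) replicates both successor values, so the strategy is self-financing and V0 is arbitrage-free.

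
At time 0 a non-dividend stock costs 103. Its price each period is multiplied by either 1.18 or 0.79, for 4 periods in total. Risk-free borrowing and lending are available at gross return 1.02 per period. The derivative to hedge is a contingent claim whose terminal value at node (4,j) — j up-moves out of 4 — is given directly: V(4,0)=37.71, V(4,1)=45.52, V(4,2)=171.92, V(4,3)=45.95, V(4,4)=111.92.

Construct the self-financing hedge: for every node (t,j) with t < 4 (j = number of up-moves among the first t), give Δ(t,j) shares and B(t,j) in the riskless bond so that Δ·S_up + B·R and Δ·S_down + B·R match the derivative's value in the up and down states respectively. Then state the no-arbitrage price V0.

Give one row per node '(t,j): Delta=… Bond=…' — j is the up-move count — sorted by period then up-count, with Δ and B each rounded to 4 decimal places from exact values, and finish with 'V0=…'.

(0,0): Delta=-0.0519 Bond=95.7636
(1,0): Delta=0.5654 Bond=47.4512
(1,1): Delta=-0.3394 Bond=132.6198
(2,0): Delta=3.0404 Bond=-110.7007
(2,1): Delta=-0.5873 Bond=159.0792
(2,2): Delta=-0.2239 Bond=118.7109
(3,0): Delta=0.3943 Bond=21.4605
(3,1): Delta=4.2728 Bond=-206.3932
(3,2): Delta=-2.8508 Bond=418.7157
(3,3): Delta=0.9995 Bond=-85.9623
V0=90.4173

Since d<R<u, set p* = (R−d)/(u−d) = 0.5897; price each node as the discounted p*-expectation of its children.
At expiry t=4: V(4,0)=37.7100, V(4,1)=45.5200, V(4,2)=171.9200, V(4,3)=45.9500, V(4,4)=111.9200
(3,0): S=50.7830. Δ = (V_up−V_dn)/(S_up−S_dn) = (45.5200−37.7100)/(59.9240−40.1186) = 0.3943. V = [p*·45.5200 + (1−p*)·37.7100]/1.02 = 41.4862. B = V − Δ·S = 21.4605.
(3,1): S=75.8531. Δ = (V_up−V_dn)/(S_up−S_dn) = (171.9200−45.5200)/(89.5067−59.9240) = 4.2728. V = [p*·171.9200 + (1−p*)·45.5200]/1.02 = 117.7094. B = V − Δ·S = -206.3932.
(3,2): S=113.2996. Δ = (V_up−V_dn)/(S_up−S_dn) = (45.9500−171.9200)/(133.6935−89.5067) = -2.8508. V = [p*·45.9500 + (1−p*)·171.9200]/1.02 = 95.7157. B = V − Δ·S = 418.7157.
(3,3): S=169.2323. Δ = (V_up−V_dn)/(S_up−S_dn) = (111.9200−45.9500)/(199.6941−133.6935) = 0.9995. V = [p*·111.9200 + (1−p*)·45.9500]/1.02 = 83.1916. B = V − Δ·S = -85.9623.
(2,0): S=64.2823. Δ = (V_up−V_dn)/(S_up−S_dn) = (117.7094−41.4862)/(75.8531−50.7830) = 3.0404. V = [p*·117.7094 + (1−p*)·41.4862]/1.02 = 84.7435. B = V − Δ·S = -110.7007.
(2,1): S=96.0166. Δ = (V_up−V_dn)/(S_up−S_dn) = (95.7157−117.7094)/(113.2996−75.8531) = -0.5873. V = [p*·95.7157 + (1−p*)·117.7094]/1.02 = 102.6850. B = V − Δ·S = 159.0792.
(2,2): S=143.4172. Δ = (V_up−V_dn)/(S_up−S_dn) = (83.1916−95.7157)/(169.2323−113.2996) = -0.2239. V = [p*·83.1916 + (1−p*)·95.7157]/1.02 = 86.5977. B = V − Δ·S = 118.7109.
(1,0): S=81.3700. Δ = (V_up−V_dn)/(S_up−S_dn) = (102.6850−84.7435)/(96.0166−64.2823) = 0.5654. V = [p*·102.6850 + (1−p*)·84.7435]/1.02 = 93.4553. B = V − Δ·S = 47.4512.
(1,1): S=121.5400. Δ = (V_up−V_dn)/(S_up−S_dn) = (86.5977−102.6850)/(143.4172−96.0166) = -0.3394. V = [p*·86.5977 + (1−p*)·102.6850]/1.02 = 91.3702. B = V − Δ·S = 132.6198.
(0,0): S=103.0000. Δ = (V_up−V_dn)/(S_up−S_dn) = (91.3702−93.4553)/(121.5400−81.3700) = -0.0519. V = [p*·91.3702 + (1−p*)·93.4553]/1.02 = 90.4173. B = V − Δ·S = 95.7636.
Each (Δ,B) replicates both successor values, so the strategy is self-financing and V0 is arbitrage-free.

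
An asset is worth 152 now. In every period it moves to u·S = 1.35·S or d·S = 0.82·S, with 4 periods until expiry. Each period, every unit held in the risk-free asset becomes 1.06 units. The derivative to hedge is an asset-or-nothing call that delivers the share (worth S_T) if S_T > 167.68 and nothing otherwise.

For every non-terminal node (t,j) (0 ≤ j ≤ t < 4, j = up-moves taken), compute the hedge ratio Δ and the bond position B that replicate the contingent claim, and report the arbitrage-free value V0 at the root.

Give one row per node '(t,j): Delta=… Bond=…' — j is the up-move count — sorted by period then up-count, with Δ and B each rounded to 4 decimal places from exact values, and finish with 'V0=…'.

(0,0): Delta=1.4038 Bond=-92.8441
(1,0): Delta=1.5762 Bond=-119.9076
(1,1): Delta=1.2772 Bond=-72.4442
(2,0): Delta=1.4690 Bond=-116.1450
(2,1): Delta=1.6549 Bond=-140.3419
(2,2): Delta=1.0000 Bond=0.0000
(3,0): Delta=0.0000 Bond=0.0000
(3,1): Delta=2.5472 Bond=-271.8760
(3,2): Delta=1.0000 Bond=0.0000
(3,3): Delta=1.0000 Bond=0.0000
V0=120.5282

The replicating-portfolio and risk-neutral prices coincide; use p* = (1.06−0.82)/(1.35−0.82) = 0.4528 for the latter.
Payoff layer (t=4): V(4,0)=0.0000, V(4,1)=0.0000, V(4,2)=186.2682, V(4,3)=306.6611, V(4,4)=504.8690
(3,0): S=83.8079. Δ = (V_up−V_dn)/(S_up−S_dn) = (0.0000−0.0000)/(113.1407−68.7225) = 0.0000. V = [p*·0.0000 + (1−p*)·0.0000]/1.06 = 0.0000. B = V − Δ·S = 0.0000.
(3,1): S=137.9765. Δ = (V_up−V_dn)/(S_up−S_dn) = (186.2682−0.0000)/(186.2682−113.1407) = 2.5472. V = [p*·186.2682 + (1−p*)·0.0000]/1.06 = 79.5735. B = V − Δ·S = -271.8760.
(3,2): S=227.1564. Δ = (V_up−V_dn)/(S_up−S_dn) = (306.6611−186.2682)/(306.6611−186.2682) = 1.0000. V = [p*·306.6611 + (1−p*)·186.2682]/1.06 = 227.1564. B = V − Δ·S = 0.0000.
(3,3): S=373.9770. Δ = (V_up−V_dn)/(S_up−S_dn) = (504.8690−306.6611)/(504.8690−306.6611) = 1.0000. V = [p*·504.8690 + (1−p*)·306.6611]/1.06 = 373.9770. B = V − Δ·S = 0.0000.
(2,0): S=102.2048. Δ = (V_up−V_dn)/(S_up−S_dn) = (79.5735−0.0000)/(137.9765−83.8079) = 1.4690. V = [p*·79.5735 + (1−p*)·0.0000]/1.06 = 33.9937. B = V − Δ·S = -116.1450.
(2,1): S=168.2640. Δ = (V_up−V_dn)/(S_up−S_dn) = (227.1564−79.5735)/(227.1564−137.9765) = 1.6549. V = [p*·227.1564 + (1−p*)·79.5735]/1.06 = 138.1165. B = V − Δ·S = -140.3419.
(2,2): S=277.0200. Δ = (V_up−V_dn)/(S_up−S_dn) = (373.9770−227.1564)/(373.9770−227.1564) = 1.0000. V = [p*·373.9770 + (1−p*)·227.1564]/1.06 = 277.0200. B = V − Δ·S = 0.0000.
(1,0): S=124.6400. Δ = (V_up−V_dn)/(S_up−S_dn) = (138.1165−33.9937)/(168.2640−102.2048) = 1.5762. V = [p*·138.1165 + (1−p*)·33.9937]/1.06 = 76.5506. B = V − Δ·S = -119.9076.
(1,1): S=205.2000. Δ = (V_up−V_dn)/(S_up−S_dn) = (277.0200−138.1165)/(277.0200−168.2640) = 1.2772. V = [p*·277.0200 + (1−p*)·138.1165]/1.06 = 189.6379. B = V − Δ·S = -72.4442.
(0,0): S=152.0000. Δ = (V_up−V_dn)/(S_up−S_dn) = (189.6379−76.5506)/(205.2000−124.6400) = 1.4038. V = [p*·189.6379 + (1−p*)·76.5506]/1.06 = 120.5282. B = V − Δ·S = -92.8441.
Each (Δ,B) replicates both successor values, so the strategy is self-financing and V0 is arbitrage-free.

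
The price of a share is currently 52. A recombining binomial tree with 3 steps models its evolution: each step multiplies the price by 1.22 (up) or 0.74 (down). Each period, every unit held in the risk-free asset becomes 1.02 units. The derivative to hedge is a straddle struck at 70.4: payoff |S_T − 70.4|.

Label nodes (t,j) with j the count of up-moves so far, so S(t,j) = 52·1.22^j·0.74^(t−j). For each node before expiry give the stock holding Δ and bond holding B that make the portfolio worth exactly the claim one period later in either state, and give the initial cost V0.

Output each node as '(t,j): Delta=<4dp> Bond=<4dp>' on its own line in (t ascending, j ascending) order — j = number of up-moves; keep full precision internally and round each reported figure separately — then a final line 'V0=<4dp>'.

Since d<R<u, set p* = (R−d)/(u−d) = 0.5833; price each node as the discounted p*-expectation of its children.
Terminal payoffs: V(3,0)=49.3284, V(3,1)=35.6603, V(3,2)=13.1264, V(3,3)=24.0241
  t=2,j=0: stock 28.4752 → up 34.7397 (V=35.6603), down 21.0716 (V=49.3284). Price 40.5444; hedge Δ=-1.0000, bond B=69.0196.
  t=2,j=1: stock 46.9456 → up 57.2736 (V=13.1264), down 34.7397 (V=35.6603). Price 22.0740; hedge Δ=-1.0000, bond B=69.0196.
  t=2,j=2: stock 77.3968 → up 94.4241 (V=24.0241), down 57.2736 (V=13.1264). Price 19.1013; hedge Δ=0.2933, bond B=-3.6023.
  t=1,j=0: stock 38.4800 → up 46.9456 (V=22.0740), down 28.4752 (V=40.5444). Price 29.1863; hedge Δ=-1.0000, bond B=67.6663.
  t=1,j=1: stock 63.4400 → up 77.3968 (V=19.1013), down 46.9456 (V=22.0740). Price 19.9411; hedge Δ=-0.0976, bond B=26.1342.
  t=0,j=0: stock 52.0000 → up 63.4400 (V=19.9411), down 38.4800 (V=29.1863). Price 23.3267; hedge Δ=-0.3704, bond B=42.5875.
Each (Δ,B) replicates both successor values, so the strategy is self-financing and V0 is arbitrage-free.

(0,0): Delta=-0.3704 Bond=42.5875
(1,0): Delta=-1.0000 Bond=67.6663
(1,1): Delta=-0.0976 Bond=26.1342
(2,0): Delta=-1.0000 Bond=69.0196
(2,1): Delta=-1.0000 Bond=69.0196
(2,2): Delta=0.2933 Bond=-3.6023
V0=23.3267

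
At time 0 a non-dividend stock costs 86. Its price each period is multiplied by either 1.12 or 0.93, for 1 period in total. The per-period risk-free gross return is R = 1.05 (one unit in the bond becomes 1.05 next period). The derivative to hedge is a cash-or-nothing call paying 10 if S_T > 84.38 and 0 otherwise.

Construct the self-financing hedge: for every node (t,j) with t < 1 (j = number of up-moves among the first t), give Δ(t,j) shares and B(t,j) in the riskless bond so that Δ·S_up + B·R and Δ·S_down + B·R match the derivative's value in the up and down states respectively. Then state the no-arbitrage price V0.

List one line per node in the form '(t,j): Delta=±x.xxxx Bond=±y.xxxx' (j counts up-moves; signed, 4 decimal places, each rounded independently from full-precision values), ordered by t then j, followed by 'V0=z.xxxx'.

The replicating-portfolio and risk-neutral prices coincide; use p* = (1.05−0.93)/(1.12−0.93) = 0.6316 for the latter.
Terminal payoffs: V(1,0)=0.0000, V(1,1)=10.0000
  t=0,j=0: stock 86.0000 → up 96.3200 (V=10.0000), down 79.9800 (V=0.0000). Price 6.0150; hedge Δ=0.6120, bond B=-46.6165.
Root portfolio cost Δ·86+B reproduces V0=6.0150.

(0,0): Delta=0.6120 Bond=-46.6165
V0=6.0150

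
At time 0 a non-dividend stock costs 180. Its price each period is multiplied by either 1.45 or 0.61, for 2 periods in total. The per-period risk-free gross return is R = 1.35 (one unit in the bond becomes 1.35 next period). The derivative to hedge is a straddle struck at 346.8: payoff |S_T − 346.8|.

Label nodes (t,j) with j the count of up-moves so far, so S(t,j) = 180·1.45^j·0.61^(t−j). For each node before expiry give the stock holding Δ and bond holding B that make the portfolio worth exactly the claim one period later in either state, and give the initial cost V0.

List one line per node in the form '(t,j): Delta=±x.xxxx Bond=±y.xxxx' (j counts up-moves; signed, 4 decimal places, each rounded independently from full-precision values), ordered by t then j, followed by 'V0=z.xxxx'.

(0,0): Delta=-0.7268 Bond=168.0683
(1,0): Delta=-1.0000 Bond=256.8889
(1,1): Delta=-0.7113 Bond=222.8386
V0=37.2432

The replicating-portfolio and risk-neutral prices coincide; use p* = (1.35−0.61)/(1.45−0.61) = 0.8810 for the latter.
Terminal values V(2,·): V(2,0)=279.8220, V(2,1)=187.5900, V(2,2)=31.6500
  t=1,j=0: stock 109.8000 → up 159.2100 (V=187.5900), down 66.9780 (V=279.8220). Price 147.0889; hedge Δ=-1.0000, bond B=256.8889.
  t=1,j=1: stock 261.0000 → up 378.4500 (V=31.6500), down 159.2100 (V=187.5900). Price 37.1958; hedge Δ=-0.7113, bond B=222.8386.
  t=0,j=0: stock 180.0000 → up 261.0000 (V=37.1958), down 109.8000 (V=147.0889). Price 37.2432; hedge Δ=-0.7268, bond B=168.0683.
Self-financing check: at every node Δ·S+B equals the discounted successor values.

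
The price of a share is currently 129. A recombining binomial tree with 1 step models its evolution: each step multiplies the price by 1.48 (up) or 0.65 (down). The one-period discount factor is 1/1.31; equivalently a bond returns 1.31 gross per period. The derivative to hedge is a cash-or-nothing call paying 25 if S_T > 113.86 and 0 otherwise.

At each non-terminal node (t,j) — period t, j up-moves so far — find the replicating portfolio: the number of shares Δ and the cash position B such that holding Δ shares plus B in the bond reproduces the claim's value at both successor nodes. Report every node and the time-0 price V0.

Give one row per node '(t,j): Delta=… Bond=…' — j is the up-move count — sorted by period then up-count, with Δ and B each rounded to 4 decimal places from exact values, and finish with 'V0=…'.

(0,0): Delta=0.2335 Bond=-14.9453
V0=15.1752

No-arbitrage ⇒ martingale measure with p* = (R−d)/(u−d) = 0.7952.
Terminal payoffs: V(1,0)=0.0000, V(1,1)=25.0000
Node (0,0) S=129.0000: V=(p*·25.0000+(1−p*)·0.0000)/1.31=15.1752; Δ=(25.0000−0.0000)/(190.9200−83.8500)=0.2335; B=V−Δ·S=-14.9453
Self-financing check: at every node Δ·S+B equals the discounted successor values.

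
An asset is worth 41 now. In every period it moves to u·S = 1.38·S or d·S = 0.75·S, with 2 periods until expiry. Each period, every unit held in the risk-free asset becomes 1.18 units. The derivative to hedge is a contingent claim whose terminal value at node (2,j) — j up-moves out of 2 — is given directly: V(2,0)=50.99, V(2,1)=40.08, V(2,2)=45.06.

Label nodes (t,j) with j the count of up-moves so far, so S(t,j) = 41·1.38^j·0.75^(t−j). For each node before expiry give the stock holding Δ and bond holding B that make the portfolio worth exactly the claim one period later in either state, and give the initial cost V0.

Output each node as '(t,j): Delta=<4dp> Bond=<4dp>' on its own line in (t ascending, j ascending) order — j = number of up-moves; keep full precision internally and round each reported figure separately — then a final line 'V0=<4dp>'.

Risk-neutral probability p* = (R−d)/(u−d) = (1.18−0.75)/(1.38−0.75) = 0.6825.
Payoff layer (t=2): V(2,0)=50.9900, V(2,1)=40.0800, V(2,2)=45.0600
(1,0): S=30.7500. Δ = (V_up−V_dn)/(S_up−S_dn) = (40.0800−50.9900)/(42.4350−23.0625) = -0.5632. V = [p*·40.0800 + (1−p*)·50.9900]/1.18 = 36.9013. B = V − Δ·S = 54.2187.
(1,1): S=56.5800. Δ = (V_up−V_dn)/(S_up−S_dn) = (45.0600−40.0800)/(78.0804−42.4350) = 0.1397. V = [p*·45.0600 + (1−p*)·40.0800]/1.18 = 36.8467. B = V − Δ·S = 28.9419.
(0,0): S=41.0000. Δ = (V_up−V_dn)/(S_up−S_dn) = (36.8467−36.9013)/(56.5800−30.7500) = -0.0021. V = [p*·36.8467 + (1−p*)·36.9013]/1.18 = 31.2407. B = V − Δ·S = 31.3274.
Self-financing check: at every node Δ·S+B equals the discounted successor values.

(0,0): Delta=-0.0021 Bond=31.3274
(1,0): Delta=-0.5632 Bond=54.2187
(1,1): Delta=0.1397 Bond=28.9419
V0=31.2407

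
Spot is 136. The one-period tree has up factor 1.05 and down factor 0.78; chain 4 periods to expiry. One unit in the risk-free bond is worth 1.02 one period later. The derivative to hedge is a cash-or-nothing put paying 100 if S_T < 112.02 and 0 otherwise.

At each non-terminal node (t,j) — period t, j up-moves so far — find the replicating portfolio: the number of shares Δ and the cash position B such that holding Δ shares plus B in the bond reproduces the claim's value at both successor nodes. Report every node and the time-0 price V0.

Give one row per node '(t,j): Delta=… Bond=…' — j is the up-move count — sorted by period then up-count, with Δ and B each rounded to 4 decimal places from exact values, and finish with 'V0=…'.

(0,0): Delta=-0.6759 Bond=97.7916
(1,0): Delta=-2.6515 Bond=309.3247
(1,1): Delta=-0.4924 Bond=73.5503
(2,0): Delta=0.0000 Bond=96.1169
(2,1): Delta=-2.8977 Bond=342.9355
(2,2): Delta=-0.2691 Bond=41.5320
(3,0): Delta=0.0000 Bond=98.0392
(3,1): Delta=0.0000 Bond=98.0392
(3,2): Delta=-3.1668 Bond=381.2636
(3,3): Delta=0.0000 Bond=0.0000
V0=5.8717

The replicating-portfolio and risk-neutral prices coincide; use p* = (1.02−0.78)/(1.05−0.78) = 0.8889 for the latter.
Terminal values V(4,·): V(4,0)=100.0000, V(4,1)=100.0000, V(4,2)=100.0000, V(4,3)=0.0000, V(4,4)=0.0000
  t=3,j=0: stock 64.5391 → up 67.7660 (V=100.0000), down 50.3405 (V=100.0000). Price 98.0392; hedge Δ=0.0000, bond B=98.0392.
  t=3,j=1: stock 86.8795 → up 91.2235 (V=100.0000), down 67.7660 (V=100.0000). Price 98.0392; hedge Δ=0.0000, bond B=98.0392.
  t=3,j=2: stock 116.9532 → up 122.8009 (V=0.0000), down 91.2235 (V=100.0000). Price 10.8932; hedge Δ=-3.1668, bond B=381.2636.
  t=3,j=3: stock 157.4370 → up 165.3089 (V=0.0000), down 122.8009 (V=0.0000). Price 0.0000; hedge Δ=0.0000, bond B=0.0000.
  t=2,j=0: stock 82.7424 → up 86.8795 (V=98.0392), down 64.5391 (V=98.0392). Price 96.1169; hedge Δ=0.0000, bond B=96.1169.
  t=2,j=1: stock 111.3840 → up 116.9532 (V=10.8932), down 86.8795 (V=98.0392). Price 20.1727; hedge Δ=-2.8977, bond B=342.9355.
  t=2,j=2: stock 149.9400 → up 157.4370 (V=0.0000), down 116.9532 (V=10.8932). Price 1.1866; hedge Δ=-0.2691, bond B=41.5320.
  t=1,j=0: stock 106.0800 → up 111.3840 (V=20.1727), down 82.7424 (V=96.1169). Price 28.0499; hedge Δ=-2.6515, bond B=309.3247.
  t=1,j=1: stock 142.8000 → up 149.9400 (V=1.1866), down 111.3840 (V=20.1727). Price 3.2316; hedge Δ=-0.4924, bond B=73.5503.
  t=0,j=0: stock 136.0000 → up 142.8000 (V=3.2316), down 106.0800 (V=28.0499). Price 5.8717; hedge Δ=-0.6759, bond B=97.7916.
Self-financing check: at every node Δ·S+B equals the discounted successor values.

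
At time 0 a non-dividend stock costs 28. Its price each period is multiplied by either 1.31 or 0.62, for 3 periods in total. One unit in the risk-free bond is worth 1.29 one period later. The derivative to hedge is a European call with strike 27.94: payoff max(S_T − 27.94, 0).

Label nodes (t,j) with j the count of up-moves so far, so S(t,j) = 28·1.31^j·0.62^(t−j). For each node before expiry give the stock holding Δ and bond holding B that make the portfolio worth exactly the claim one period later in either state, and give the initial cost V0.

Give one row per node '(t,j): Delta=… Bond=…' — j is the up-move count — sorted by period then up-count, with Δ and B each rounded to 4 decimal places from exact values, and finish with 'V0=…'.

(0,0): Delta=0.9756 Bond=-12.3154
(1,0): Delta=0.1163 Bond=-0.9708
(1,1): Delta=0.9877 Bond=-16.3322
(2,0): Delta=0.0000 Bond=0.0000
(2,1): Delta=0.1180 Bond=-1.2897
(2,2): Delta=1.0000 Bond=-21.6589
V0=15.0006

Risk-neutral probability p* = (R−d)/(u−d) = (1.29−0.62)/(1.31−0.62) = 0.9710.
Terminal values V(3,·): V(3,0)=0.0000, V(3,1)=0.0000, V(3,2)=1.8515, V(3,3)=35.0065
(2,0): S=10.7632. Δ = (V_up−V_dn)/(S_up−S_dn) = (0.0000−0.0000)/(14.0998−6.6732) = 0.0000. V = [p*·0.0000 + (1−p*)·0.0000]/1.29 = 0.0000. B = V − Δ·S = 0.0000.
(2,1): S=22.7416. Δ = (V_up−V_dn)/(S_up−S_dn) = (1.8515−0.0000)/(29.7915−14.0998) = 0.1180. V = [p*·1.8515 + (1−p*)·0.0000]/1.29 = 1.3937. B = V − Δ·S = -1.2897.
(2,2): S=48.0508. Δ = (V_up−V_dn)/(S_up−S_dn) = (35.0065−1.8515)/(62.9465−29.7915) = 1.0000. V = [p*·35.0065 + (1−p*)·1.8515]/1.29 = 26.3919. B = V − Δ·S = -21.6589.
(1,0): S=17.3600. Δ = (V_up−V_dn)/(S_up−S_dn) = (1.3937−0.0000)/(22.7416−10.7632) = 0.1163. V = [p*·1.3937 + (1−p*)·0.0000]/1.29 = 1.0490. B = V − Δ·S = -0.9708.
(1,1): S=36.6800. Δ = (V_up−V_dn)/(S_up−S_dn) = (26.3919−1.3937)/(48.0508−22.7416) = 0.9877. V = [p*·26.3919 + (1−p*)·1.3937]/1.29 = 19.8971. B = V − Δ·S = -16.3322.
(0,0): S=28.0000. Δ = (V_up−V_dn)/(S_up−S_dn) = (19.8971−1.0490)/(36.6800−17.3600) = 0.9756. V = [p*·19.8971 + (1−p*)·1.0490]/1.29 = 15.0006. B = V − Δ·S = -12.3154.
Each (Δ,B) replicates both successor values, so the strategy is self-financing and V0 is arbitrage-free.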